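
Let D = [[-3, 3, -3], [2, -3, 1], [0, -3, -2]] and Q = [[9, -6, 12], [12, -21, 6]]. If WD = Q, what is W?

W = [[-5, -3, 0], [-4, 0, 3]]

D is on the right of W, so right-multiply by D⁻¹: W = QD⁻¹.
det D = 3, so D⁻¹ = [[3, 5, -2], [4/3, 2, -1], [-2, -3, 1]].
W = QD⁻¹ = [[9, -6, 12], [12, -21, 6]] · [[3, 5, -2], [4/3, 2, -1], [-2, -3, 1]] = [[-5, -3, 0], [-4, 0, 3]].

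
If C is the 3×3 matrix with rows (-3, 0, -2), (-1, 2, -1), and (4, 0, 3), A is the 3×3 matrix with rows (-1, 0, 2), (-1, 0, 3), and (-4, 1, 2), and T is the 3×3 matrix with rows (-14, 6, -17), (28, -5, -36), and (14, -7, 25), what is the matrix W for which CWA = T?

W = [[-3, 5, -4], [2, -4, -3], [5, -3, 3]]

Isolating W: multiply by C⁻¹ from the left and A⁻¹ from the right, so W = C⁻¹TA⁻¹.
det C = -2, so C⁻¹ = [[-3, 0, -2], [1/2, 1/2, 1/2], [4, 0, 3]].
det A = 1; the adjugate gives A⁻¹ = [[-3, 2, 0], [-10, 6, 1], [-1, 1, 0]].
C⁻¹T = [[14, -4, 1], [14, -3, -14], [-14, 3, 7]].
W = (C⁻¹T)A⁻¹ = [[-3, 5, -4], [2, -4, -3], [5, -3, 3]].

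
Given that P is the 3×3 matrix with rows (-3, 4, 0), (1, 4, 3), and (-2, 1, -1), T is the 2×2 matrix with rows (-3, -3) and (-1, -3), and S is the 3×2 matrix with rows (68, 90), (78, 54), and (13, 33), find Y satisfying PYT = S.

Y = P⁻¹ST⁻¹ (apply P⁻¹ on the left and T⁻¹ on the right).
det P = 1; the adjugate gives P⁻¹ = [[-7, 4, 12], [-5, 3, 9], [9, -5, -16]].
T has determinant 6; T⁻¹ = [[-1/2, 1/2], [1/6, -1/2]].
P⁻¹S = [[-8, -18], [11, 9], [14, 12]].
Y = (P⁻¹S)T⁻¹ = [[1, 5], [-4, 1], [-5, 1]].

Y = [[1, 5], [-4, 1], [-5, 1]]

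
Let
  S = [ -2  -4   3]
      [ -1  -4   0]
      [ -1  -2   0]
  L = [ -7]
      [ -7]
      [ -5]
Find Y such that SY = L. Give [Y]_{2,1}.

1

Since S multiplies Y on the left, Y = S⁻¹L.
det S = -6, so S⁻¹ = [[0, 1, -2], [0, -1/2, 1/2], [1/3, 0, -2/3]].
Y = S⁻¹L = [[0, 1, -2], [0, -1/2, 1/2], [1/3, 0, -2/3]] · [[-7], [-7], [-5]] = [[3], [1], [1]].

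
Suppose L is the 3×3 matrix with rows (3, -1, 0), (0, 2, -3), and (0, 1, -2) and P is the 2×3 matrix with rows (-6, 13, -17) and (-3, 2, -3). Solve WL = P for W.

W = [[-2, 5, 1], [-1, -1, 3]]

Right-multiplying both sides by L⁻¹ gives W = PL⁻¹.
det L = -3, so L⁻¹ = [[1/3, 2/3, -1], [0, 2, -3], [0, 1, -2]].
W = PL⁻¹ = [[-6, 13, -17], [-3, 2, -3]] · [[1/3, 2/3, -1], [0, 2, -3], [0, 1, -2]] = [[-2, 5, 1], [-1, -1, 3]].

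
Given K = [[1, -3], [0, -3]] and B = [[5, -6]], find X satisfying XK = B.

X = [[5, -3]]

Right-multiplying both sides by K⁻¹ gives X = BK⁻¹.
det K = -3, so K⁻¹ = [[1, -1], [0, -1/3]].
X = BK⁻¹ = [[5, -6]] · [[1, -1], [0, -1/3]] = [[5, -3]].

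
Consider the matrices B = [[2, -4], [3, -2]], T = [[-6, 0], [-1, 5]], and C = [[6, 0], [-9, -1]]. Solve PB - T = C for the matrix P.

PB = C + T = [[0, 0], [-10, 4]].
Since B sits to the right of P, P = (C + T)B⁻¹.
det B = 8, so B⁻¹ = [[-1/4, 1/2], [-3/8, 1/4]].
P = (C + T)B⁻¹ = [[0, 0], [1, -4]].

P = [[0, 0], [1, -4]]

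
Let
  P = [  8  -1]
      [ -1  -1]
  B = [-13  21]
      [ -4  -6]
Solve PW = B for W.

P is on the left of W, so left-multiply by P⁻¹: W = P⁻¹B.
P has determinant -9; P⁻¹ = [[1/9, -1/9], [-1/9, -8/9]].
W = P⁻¹B = [[1/9, -1/9], [-1/9, -8/9]] · [[-13, 21], [-4, -6]] = [[-1, 3], [5, 3]].

W = [[-1, 3], [5, 3]]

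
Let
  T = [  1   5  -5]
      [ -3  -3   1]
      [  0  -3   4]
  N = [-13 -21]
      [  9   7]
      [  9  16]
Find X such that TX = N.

X = [[-3, -1], [1, 0], [3, 4]]

T is on the left of X, so left-multiply by T⁻¹: X = T⁻¹N.
T has determinant 6; T⁻¹ = [[-3/2, -5/6, -5/3], [2, 2/3, 7/3], [3/2, 1/2, 2]].
X = T⁻¹N = [[-3/2, -5/6, -5/3], [2, 2/3, 7/3], [3/2, 1/2, 2]] · [[-13, -21], [9, 7], [9, 16]] = [[-3, -1], [1, 0], [3, 4]].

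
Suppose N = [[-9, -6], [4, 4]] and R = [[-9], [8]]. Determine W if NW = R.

N is on the left of W, so left-multiply by N⁻¹: W = N⁻¹R.
det N = -12; the adjugate gives N⁻¹ = [[-1/3, -1/2], [1/3, 3/4]].
W = N⁻¹R = [[-1/3, -1/2], [1/3, 3/4]] · [[-9], [8]] = [[-1], [3]].

W = [[-1], [3]]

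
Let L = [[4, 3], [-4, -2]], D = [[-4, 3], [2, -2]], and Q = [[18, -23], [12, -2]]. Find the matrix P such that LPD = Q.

P = [[5, 1], [-5, 5]]

P = L⁻¹QD⁻¹ (apply L⁻¹ on the left and D⁻¹ on the right).
det L = 4, so L⁻¹ = [[-1/2, -3/4], [1, 1]].
D has determinant 2; D⁻¹ = [[-1, -3/2], [-1, -2]].
L⁻¹Q = [[-18, 13], [30, -25]].
P = (L⁻¹Q)D⁻¹ = [[5, 1], [-5, 5]].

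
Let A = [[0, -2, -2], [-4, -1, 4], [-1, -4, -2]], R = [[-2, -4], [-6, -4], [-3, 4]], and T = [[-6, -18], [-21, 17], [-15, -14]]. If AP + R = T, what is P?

AP = T − R = [[-4, -14], [-15, 21], [-12, -18]].
Left-multiplying both sides by A⁻¹ gives P = A⁻¹(T − R).
det A = -6; the adjugate gives A⁻¹ = [[-3, -2/3, 5/3], [2, 1/3, -4/3], [-5/2, -1/3, 4/3]].
P = A⁻¹(T − R) = [[2, -2], [3, 3], [-1, 4]].

P = [[2, -2], [3, 3], [-1, 4]]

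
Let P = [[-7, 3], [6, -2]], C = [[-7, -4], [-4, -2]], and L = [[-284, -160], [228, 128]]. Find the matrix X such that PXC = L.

X = [[-3, -2], [5, -2]]

Left-multiply by P⁻¹ and right-multiply by C⁻¹: X = P⁻¹LC⁻¹.
det P = -4; the adjugate gives P⁻¹ = [[1/2, 3/4], [3/2, 7/4]].
det C = -2, so C⁻¹ = [[1, -2], [-2, 7/2]].
P⁻¹L = [[29, 16], [-27, -16]].
X = (P⁻¹L)C⁻¹ = [[-3, -2], [5, -2]].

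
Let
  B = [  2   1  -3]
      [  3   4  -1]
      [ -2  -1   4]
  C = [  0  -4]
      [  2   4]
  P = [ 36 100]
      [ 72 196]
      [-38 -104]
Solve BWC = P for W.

W = B⁻¹PC⁻¹ (apply B⁻¹ on the left and C⁻¹ on the right).
det B = 5, so B⁻¹ = [[3, -1/5, 11/5], [-2, 2/5, -7/5], [1, 0, 1]].
det C = 8; the adjugate gives C⁻¹ = [[1/2, 1/2], [-1/4, 0]].
B⁻¹P = [[10, 32], [10, 24], [-2, -4]].
W = (B⁻¹P)C⁻¹ = [[-3, 5], [-1, 5], [0, -1]].

W = [[-3, 5], [-1, 5], [0, -1]]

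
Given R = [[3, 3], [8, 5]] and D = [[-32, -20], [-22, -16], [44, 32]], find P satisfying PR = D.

P = [[0, -4], [-2, -2], [4, 4]]

R is on the right of P, so right-multiply by R⁻¹: P = DR⁻¹.
R has determinant -9; R⁻¹ = [[-5/9, 1/3], [8/9, -1/3]].
P = DR⁻¹ = [[-32, -20], [-22, -16], [44, 32]] · [[-5/9, 1/3], [8/9, -1/3]] = [[0, -4], [-2, -2], [4, 4]].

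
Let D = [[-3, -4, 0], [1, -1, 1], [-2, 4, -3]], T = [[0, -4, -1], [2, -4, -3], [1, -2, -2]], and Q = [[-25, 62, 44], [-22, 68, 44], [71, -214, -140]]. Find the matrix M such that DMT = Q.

M = [[-3, -1, -3], [3, 3, 4], [0, -2, -3]]

M = D⁻¹QT⁻¹ (apply D⁻¹ on the left and T⁻¹ on the right).
det D = -1; the adjugate gives D⁻¹ = [[1, 12, 4], [-1, -9, -3], [-2, -20, -7]].
det T = -4, so T⁻¹ = [[-1/2, 3/2, -2], [-1/4, -1/4, 1/2], [0, 1, -2]].
D⁻¹Q = [[-5, 22, 12], [10, -32, -20], [-7, 14, 12]].
M = (D⁻¹Q)T⁻¹ = [[-3, -1, -3], [3, 3, 4], [0, -2, -3]].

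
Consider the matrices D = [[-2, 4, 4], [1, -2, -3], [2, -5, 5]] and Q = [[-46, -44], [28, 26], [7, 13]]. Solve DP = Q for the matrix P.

Since D multiplies P on the left, P = D⁻¹Q.
det D = 2, so D⁻¹ = [[-25/2, -20, -2], [-11/2, -9, -1], [-1/2, -1, 0]].
P = D⁻¹Q = [[-25/2, -20, -2], [-11/2, -9, -1], [-1/2, -1, 0]] · [[-46, -44], [28, 26], [7, 13]] = [[1, 4], [-6, -5], [-5, -4]].

P = [[1, 4], [-6, -5], [-5, -4]]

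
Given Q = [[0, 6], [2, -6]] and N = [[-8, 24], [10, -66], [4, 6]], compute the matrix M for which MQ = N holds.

M = [[0, -4], [-6, 5], [3, 2]]

Since Q sits to the right of M, M = NQ⁻¹.
det Q = -12; the adjugate gives Q⁻¹ = [[1/2, 1/2], [1/6, 0]].
M = NQ⁻¹ = [[-8, 24], [10, -66], [4, 6]] · [[1/2, 1/2], [1/6, 0]] = [[0, -4], [-6, 5], [3, 2]].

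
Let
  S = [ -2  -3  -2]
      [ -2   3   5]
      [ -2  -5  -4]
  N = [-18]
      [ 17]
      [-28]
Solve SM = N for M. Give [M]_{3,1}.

Since S multiplies M on the left, M = S⁻¹N.
det S = -4, so S⁻¹ = [[-13/4, 1/2, 9/4], [9/2, -1, -7/2], [-4, 1, 3]].
M = S⁻¹N = [[-13/4, 1/2, 9/4], [9/2, -1, -7/2], [-4, 1, 3]] · [[-18], [17], [-28]] = [[4], [0], [5]].

5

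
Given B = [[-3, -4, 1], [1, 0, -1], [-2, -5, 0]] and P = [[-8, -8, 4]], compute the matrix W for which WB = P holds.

W = [[2, -2, 0]]

Since B sits to the right of W, W = PB⁻¹.
B has determinant 2; B⁻¹ = [[-5/2, -5/2, 2], [1, 1, -1], [-5/2, -7/2, 2]].
W = PB⁻¹ = [[-8, -8, 4]] · [[-5/2, -5/2, 2], [1, 1, -1], [-5/2, -7/2, 2]] = [[2, -2, 0]].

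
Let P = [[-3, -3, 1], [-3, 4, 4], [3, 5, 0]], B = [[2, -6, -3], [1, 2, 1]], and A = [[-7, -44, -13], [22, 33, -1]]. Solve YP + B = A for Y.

Y = [[2, -3, -4], [-2, 0, 5]]

YP = A − B = [[-9, -38, -10], [21, 31, -2]].
P is on the right of Y, so right-multiply by P⁻¹: Y = (A − B)P⁻¹.
P has determinant -3; P⁻¹ = [[20/3, -5/3, 16/3], [-4, 1, -3], [9, -2, 7]].
Y = (A − B)P⁻¹ = [[2, -3, -4], [-2, 0, 5]].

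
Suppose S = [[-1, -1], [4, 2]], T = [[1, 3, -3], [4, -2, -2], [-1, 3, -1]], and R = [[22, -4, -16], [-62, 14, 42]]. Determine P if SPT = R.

P = [[1, -3, -2], [-3, -2, 2]]

Isolating P: multiply by S⁻¹ from the left and T⁻¹ from the right, so P = S⁻¹RT⁻¹.
S has determinant 2; S⁻¹ = [[1, 1/2], [-2, -1/2]].
det T = -4; the adjugate gives T⁻¹ = [[-2, 3/2, 3], [-3/2, 1, 5/2], [-5/2, 3/2, 7/2]].
S⁻¹R = [[-9, 3, 5], [-13, 1, 11]].
P = (S⁻¹R)T⁻¹ = [[1, -3, -2], [-3, -2, 2]].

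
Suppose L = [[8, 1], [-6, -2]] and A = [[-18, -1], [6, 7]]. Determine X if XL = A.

X = [[-3, -1], [-3, -5]]

L is on the right of X, so right-multiply by L⁻¹: X = AL⁻¹.
L has determinant -10; L⁻¹ = [[1/5, 1/10], [-3/5, -4/5]].
X = AL⁻¹ = [[-18, -1], [6, 7]] · [[1/5, 1/10], [-3/5, -4/5]] = [[-3, -1], [-3, -5]].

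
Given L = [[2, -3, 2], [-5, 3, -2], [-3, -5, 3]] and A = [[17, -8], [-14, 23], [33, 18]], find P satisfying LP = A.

P = [[-1, -5], [-3, 0], [5, 1]]

Since L multiplies P on the left, P = L⁻¹A.
L has determinant 3; L⁻¹ = [[-1/3, -1/3, 0], [7, 4, -2], [34/3, 19/3, -3]].
P = L⁻¹A = [[-1/3, -1/3, 0], [7, 4, -2], [34/3, 19/3, -3]] · [[17, -8], [-14, 23], [33, 18]] = [[-1, -5], [-3, 0], [5, 1]].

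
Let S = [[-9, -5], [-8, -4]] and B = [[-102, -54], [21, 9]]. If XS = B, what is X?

Right-multiplying both sides by S⁻¹ gives X = BS⁻¹.
det S = -4, so S⁻¹ = [[1, -5/4], [-2, 9/4]].
X = BS⁻¹ = [[-102, -54], [21, 9]] · [[1, -5/4], [-2, 9/4]] = [[6, 6], [3, -6]].

X = [[6, 6], [3, -6]]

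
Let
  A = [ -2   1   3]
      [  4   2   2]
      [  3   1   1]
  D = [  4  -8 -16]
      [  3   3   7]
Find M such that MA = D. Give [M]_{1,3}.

A is on the right of M, so right-multiply by A⁻¹: M = DA⁻¹.
det A = -4; the adjugate gives A⁻¹ = [[0, -1/2, 1], [-1/2, 11/4, -4], [1/2, -5/4, 2]].
M = DA⁻¹ = [[4, -8, -16], [3, 3, 7]] · [[0, -1/2, 1], [-1/2, 11/4, -4], [1/2, -5/4, 2]] = [[-4, -4, 4], [2, -2, 5]].

4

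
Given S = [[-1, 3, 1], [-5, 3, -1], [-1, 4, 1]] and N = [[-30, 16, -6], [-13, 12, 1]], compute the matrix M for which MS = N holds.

Since S sits to the right of M, M = NS⁻¹.
S has determinant -6; S⁻¹ = [[-7/6, -1/6, 1], [-1, 0, 1], [17/6, -1/6, -2]].
M = NS⁻¹ = [[-30, 16, -6], [-13, 12, 1]] · [[-7/6, -1/6, 1], [-1, 0, 1], [17/6, -1/6, -2]] = [[2, 6, -2], [6, 2, -3]].

M = [[2, 6, -2], [6, 2, -3]]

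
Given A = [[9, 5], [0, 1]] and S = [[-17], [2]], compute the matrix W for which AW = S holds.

W = [[-3], [2]]

Left-multiplying both sides by A⁻¹ gives W = A⁻¹S.
A has determinant 9; A⁻¹ = [[1/9, -5/9], [0, 1]].
W = A⁻¹S = [[1/9, -5/9], [0, 1]] · [[-17], [2]] = [[-3], [2]].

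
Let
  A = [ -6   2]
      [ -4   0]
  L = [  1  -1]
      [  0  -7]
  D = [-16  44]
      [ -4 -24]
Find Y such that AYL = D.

Y = [[1, -1], [-5, -5]]

Left-multiply by A⁻¹ and right-multiply by L⁻¹: Y = A⁻¹DL⁻¹.
A has determinant 8; A⁻¹ = [[0, -1/4], [1/2, -3/4]].
det L = -7, so L⁻¹ = [[1, -1/7], [0, -1/7]].
A⁻¹D = [[1, 6], [-5, 40]].
Y = (A⁻¹D)L⁻¹ = [[1, -1], [-5, -5]].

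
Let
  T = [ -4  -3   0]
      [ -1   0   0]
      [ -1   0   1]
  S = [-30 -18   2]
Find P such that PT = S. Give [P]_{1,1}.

Since T sits to the right of P, P = ST⁻¹.
det T = -3, so T⁻¹ = [[0, -1, 0], [-1/3, 4/3, 0], [0, -1, 1]].
P = ST⁻¹ = [[-30, -18, 2]] · [[0, -1, 0], [-1/3, 4/3, 0], [0, -1, 1]] = [[6, 4, 2]].

6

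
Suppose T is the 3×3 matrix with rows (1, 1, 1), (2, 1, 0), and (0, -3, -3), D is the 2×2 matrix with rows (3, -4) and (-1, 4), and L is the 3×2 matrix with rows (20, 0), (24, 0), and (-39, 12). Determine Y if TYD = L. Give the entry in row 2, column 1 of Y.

Left-multiply by T⁻¹ and right-multiply by D⁻¹: Y = T⁻¹LD⁻¹.
det T = -3, so T⁻¹ = [[1, 0, 1/3], [-2, 1, -2/3], [2, -1, 1/3]].
D has determinant 8; D⁻¹ = [[1/2, 1/2], [1/8, 3/8]].
T⁻¹L = [[7, 4], [10, -8], [3, 4]].
Y = (T⁻¹L)D⁻¹ = [[4, 5], [4, 2], [2, 3]].

4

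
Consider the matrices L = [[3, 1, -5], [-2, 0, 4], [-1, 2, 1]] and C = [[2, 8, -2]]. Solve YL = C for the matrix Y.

L is on the right of Y, so right-multiply by L⁻¹: Y = CL⁻¹.
L has determinant -6; L⁻¹ = [[4/3, 11/6, -2/3], [1/3, 1/3, 1/3], [2/3, 7/6, -1/3]].
Y = CL⁻¹ = [[2, 8, -2]] · [[4/3, 11/6, -2/3], [1/3, 1/3, 1/3], [2/3, 7/6, -1/3]] = [[4, 4, 2]].

Y = [[4, 4, 2]]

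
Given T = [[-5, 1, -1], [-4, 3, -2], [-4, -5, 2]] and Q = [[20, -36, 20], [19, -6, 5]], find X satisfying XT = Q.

X = [[-4, -4, 4], [-3, -1, 0]]

T is on the right of X, so right-multiply by T⁻¹: X = QT⁻¹.
det T = 4; the adjugate gives T⁻¹ = [[-1, 3/4, 1/4], [4, -7/2, -3/2], [8, -29/4, -11/4]].
X = QT⁻¹ = [[20, -36, 20], [19, -6, 5]] · [[-1, 3/4, 1/4], [4, -7/2, -3/2], [8, -29/4, -11/4]] = [[-4, -4, 4], [-3, -1, 0]].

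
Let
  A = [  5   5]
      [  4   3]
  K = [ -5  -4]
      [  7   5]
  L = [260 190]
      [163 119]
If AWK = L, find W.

Isolating W: multiply by A⁻¹ from the left and K⁻¹ from the right, so W = A⁻¹LK⁻¹.
A has determinant -5; A⁻¹ = [[-3/5, 1], [4/5, -1]].
K has determinant 3; K⁻¹ = [[5/3, 4/3], [-7/3, -5/3]].
A⁻¹L = [[7, 5], [45, 33]].
W = (A⁻¹L)K⁻¹ = [[0, 1], [-2, 5]].

W = [[0, 1], [-2, 5]]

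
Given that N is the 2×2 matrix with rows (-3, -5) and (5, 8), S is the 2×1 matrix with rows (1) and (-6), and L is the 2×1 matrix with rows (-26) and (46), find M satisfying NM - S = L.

NM = L + S = [[-25], [40]].
Since N multiplies M on the left, M = N⁻¹(L + S).
det N = 1, so N⁻¹ = [[8, 5], [-5, -3]].
M = N⁻¹(L + S) = [[0], [5]].

M = [[0], [5]]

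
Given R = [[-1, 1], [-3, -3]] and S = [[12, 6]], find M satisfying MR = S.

Right-multiplying both sides by R⁻¹ gives M = SR⁻¹.
det R = 6; the adjugate gives R⁻¹ = [[-1/2, -1/6], [1/2, -1/6]].
M = SR⁻¹ = [[12, 6]] · [[-1/2, -1/6], [1/2, -1/6]] = [[-3, -3]].

M = [[-3, -3]]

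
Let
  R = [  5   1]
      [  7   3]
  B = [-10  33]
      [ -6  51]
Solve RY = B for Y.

R is on the left of Y, so left-multiply by R⁻¹: Y = R⁻¹B.
det R = 8, so R⁻¹ = [[3/8, -1/8], [-7/8, 5/8]].
Y = R⁻¹B = [[3/8, -1/8], [-7/8, 5/8]] · [[-10, 33], [-6, 51]] = [[-3, 6], [5, 3]].

Y = [[-3, 6], [5, 3]]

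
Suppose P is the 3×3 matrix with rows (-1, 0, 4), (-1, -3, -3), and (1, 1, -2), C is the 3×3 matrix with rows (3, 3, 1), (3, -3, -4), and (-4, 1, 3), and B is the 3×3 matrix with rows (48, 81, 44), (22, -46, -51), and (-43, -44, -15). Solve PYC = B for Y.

Y = [[-3, 3, 1], [-1, -2, 2], [5, 0, 1]]

Y = P⁻¹BC⁻¹ (apply P⁻¹ on the left and C⁻¹ on the right).
det P = -1, so P⁻¹ = [[-9, -4, -12], [5, 2, 7], [-2, -1, -3]].
C has determinant -3; C⁻¹ = [[5/3, 8/3, 3], [-7/3, -13/3, -5], [3, 5, 6]].
P⁻¹B = [[-4, -17, -12], [-17, 5, 13], [11, 16, 8]].
Y = (P⁻¹B)C⁻¹ = [[-3, 3, 1], [-1, -2, 2], [5, 0, 1]].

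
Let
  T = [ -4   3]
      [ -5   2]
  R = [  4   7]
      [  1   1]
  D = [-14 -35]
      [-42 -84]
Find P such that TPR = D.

Left-multiply by T⁻¹ and right-multiply by R⁻¹: P = T⁻¹DR⁻¹.
det T = 7, so T⁻¹ = [[2/7, -3/7], [5/7, -4/7]].
det R = -3; the adjugate gives R⁻¹ = [[-1/3, 7/3], [1/3, -4/3]].
T⁻¹D = [[14, 26], [14, 23]].
P = (T⁻¹D)R⁻¹ = [[4, -2], [3, 2]].

P = [[4, -2], [3, 2]]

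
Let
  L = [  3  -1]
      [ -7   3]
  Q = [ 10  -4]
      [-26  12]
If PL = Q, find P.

Since L sits to the right of P, P = QL⁻¹.
L has determinant 2; L⁻¹ = [[3/2, 1/2], [7/2, 3/2]].
P = QL⁻¹ = [[10, -4], [-26, 12]] · [[3/2, 1/2], [7/2, 3/2]] = [[1, -1], [3, 5]].

P = [[1, -1], [3, 5]]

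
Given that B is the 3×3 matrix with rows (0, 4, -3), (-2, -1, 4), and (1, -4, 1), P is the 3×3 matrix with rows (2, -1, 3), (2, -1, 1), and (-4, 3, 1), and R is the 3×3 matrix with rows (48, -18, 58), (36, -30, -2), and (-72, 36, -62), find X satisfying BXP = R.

X = B⁻¹RP⁻¹ (apply B⁻¹ on the left and P⁻¹ on the right).
det B = -3; the adjugate gives B⁻¹ = [[-5, -8/3, -13/3], [-2, -1, -2], [-3, -4/3, -8/3]].
det P = 4, so P⁻¹ = [[-1, 5/2, 1/2], [-3/2, 7/2, 1], [1/2, -1/2, 0]].
B⁻¹R = [[-24, 14, -16], [12, -6, 10], [0, -2, -6]].
X = (B⁻¹R)P⁻¹ = [[-5, -3, 2], [2, 4, 0], [0, -4, -2]].

X = [[-5, -3, 2], [2, 4, 0], [0, -4, -2]]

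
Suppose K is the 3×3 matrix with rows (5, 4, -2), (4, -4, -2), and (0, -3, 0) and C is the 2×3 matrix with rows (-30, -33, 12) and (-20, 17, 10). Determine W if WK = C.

W = [[-6, 0, 3], [0, -5, 1]]

Right-multiplying both sides by K⁻¹ gives W = CK⁻¹.
det K = -6, so K⁻¹ = [[1, -1, 8/3], [0, 0, -1/3], [2, -5/2, 6]].
W = CK⁻¹ = [[-30, -33, 12], [-20, 17, 10]] · [[1, -1, 8/3], [0, 0, -1/3], [2, -5/2, 6]] = [[-6, 0, 3], [0, -5, 1]].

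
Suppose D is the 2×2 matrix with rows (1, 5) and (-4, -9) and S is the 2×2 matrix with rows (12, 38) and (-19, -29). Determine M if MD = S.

M = [[4, -2], [5, 6]]

Right-multiplying both sides by D⁻¹ gives M = SD⁻¹.
det D = 11; the adjugate gives D⁻¹ = [[-9/11, -5/11], [4/11, 1/11]].
M = SD⁻¹ = [[12, 38], [-19, -29]] · [[-9/11, -5/11], [4/11, 1/11]] = [[4, -2], [5, 6]].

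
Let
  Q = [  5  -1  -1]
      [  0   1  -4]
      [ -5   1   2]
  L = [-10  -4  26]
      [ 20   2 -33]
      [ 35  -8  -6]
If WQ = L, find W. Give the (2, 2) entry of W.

Q is on the right of W, so right-multiply by Q⁻¹: W = LQ⁻¹.
det Q = 5, so Q⁻¹ = [[6/5, 1/5, 1], [4, 1, 4], [1, 0, 1]].
W = LQ⁻¹ = [[-10, -4, 26], [20, 2, -33], [35, -8, -6]] · [[6/5, 1/5, 1], [4, 1, 4], [1, 0, 1]] = [[-2, -6, 0], [-1, 6, -5], [4, -1, -3]].

6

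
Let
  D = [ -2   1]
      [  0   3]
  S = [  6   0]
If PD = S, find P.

P = [[-3, 1]]

Right-multiplying both sides by D⁻¹ gives P = SD⁻¹.
D has determinant -6; D⁻¹ = [[-1/2, 1/6], [0, 1/3]].
P = SD⁻¹ = [[6, 0]] · [[-1/2, 1/6], [0, 1/3]] = [[-3, 1]].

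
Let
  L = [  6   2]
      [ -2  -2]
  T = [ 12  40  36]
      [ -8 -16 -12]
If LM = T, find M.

Left-multiplying both sides by L⁻¹ gives M = L⁻¹T.
det L = -8; the adjugate gives L⁻¹ = [[1/4, 1/4], [-1/4, -3/4]].
M = L⁻¹T = [[1/4, 1/4], [-1/4, -3/4]] · [[12, 40, 36], [-8, -16, -12]] = [[1, 6, 6], [3, 2, 0]].

M = [[1, 6, 6], [3, 2, 0]]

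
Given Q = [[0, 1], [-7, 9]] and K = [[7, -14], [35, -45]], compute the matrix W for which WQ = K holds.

Right-multiplying both sides by Q⁻¹ gives W = KQ⁻¹.
det Q = 7, so Q⁻¹ = [[9/7, -1/7], [1, 0]].
W = KQ⁻¹ = [[7, -14], [35, -45]] · [[9/7, -1/7], [1, 0]] = [[-5, -1], [0, -5]].

W = [[-5, -1], [0, -5]]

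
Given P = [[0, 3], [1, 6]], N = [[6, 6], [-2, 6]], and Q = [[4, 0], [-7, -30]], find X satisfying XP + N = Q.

XP = Q − N = [[-2, -6], [-5, -36]].
Right-multiplying both sides by P⁻¹ gives X = (Q − N)P⁻¹.
P has determinant -3; P⁻¹ = [[-2, 1], [1/3, 0]].
X = (Q − N)P⁻¹ = [[2, -2], [-2, -5]].

X = [[2, -2], [-2, -5]]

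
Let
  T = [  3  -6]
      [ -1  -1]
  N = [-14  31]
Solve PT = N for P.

P = [[-5, -1]]

Since T sits to the right of P, P = NT⁻¹.
det T = -9, so T⁻¹ = [[1/9, -2/3], [-1/9, -1/3]].
P = NT⁻¹ = [[-14, 31]] · [[1/9, -2/3], [-1/9, -1/3]] = [[-5, -1]].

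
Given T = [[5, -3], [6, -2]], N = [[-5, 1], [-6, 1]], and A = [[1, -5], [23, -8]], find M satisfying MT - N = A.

MT = A + N = [[-4, -4], [17, -7]].
T is on the right of M, so right-multiply by T⁻¹: M = (A + N)T⁻¹.
det T = 8; the adjugate gives T⁻¹ = [[-1/4, 3/8], [-3/4, 5/8]].
M = (A + N)T⁻¹ = [[4, -4], [1, 2]].

M = [[4, -4], [1, 2]]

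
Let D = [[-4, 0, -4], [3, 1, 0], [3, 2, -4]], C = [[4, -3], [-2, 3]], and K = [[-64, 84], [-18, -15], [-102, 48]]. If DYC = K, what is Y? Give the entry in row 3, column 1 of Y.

4

Isolating Y: multiply by D⁻¹ from the left and C⁻¹ from the right, so Y = D⁻¹KC⁻¹.
det D = 4; the adjugate gives D⁻¹ = [[-1, -2, 1], [3, 7, -3], [3/4, 2, -1]].
det C = 6; the adjugate gives C⁻¹ = [[1/2, 1/2], [1/3, 2/3]].
D⁻¹K = [[-2, -6], [-12, 3], [18, -15]].
Y = (D⁻¹K)C⁻¹ = [[-3, -5], [-5, -4], [4, -1]].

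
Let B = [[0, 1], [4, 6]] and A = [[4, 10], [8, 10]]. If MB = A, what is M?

M = [[4, 1], [-2, 2]]

Since B sits to the right of M, M = AB⁻¹.
det B = -4, so B⁻¹ = [[-3/2, 1/4], [1, 0]].
M = AB⁻¹ = [[4, 10], [8, 10]] · [[-3/2, 1/4], [1, 0]] = [[4, 1], [-2, 2]].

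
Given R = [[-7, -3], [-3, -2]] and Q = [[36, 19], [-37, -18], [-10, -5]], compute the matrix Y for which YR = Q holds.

Right-multiplying both sides by R⁻¹ gives Y = QR⁻¹.
det R = 5; the adjugate gives R⁻¹ = [[-2/5, 3/5], [3/5, -7/5]].
Y = QR⁻¹ = [[36, 19], [-37, -18], [-10, -5]] · [[-2/5, 3/5], [3/5, -7/5]] = [[-3, -5], [4, 3], [1, 1]].

Y = [[-3, -5], [4, 3], [1, 1]]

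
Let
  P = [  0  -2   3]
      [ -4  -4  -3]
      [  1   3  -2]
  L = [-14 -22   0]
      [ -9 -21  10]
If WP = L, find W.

W = [[-2, 2, -6], [1, 1, -5]]

Right-multiplying both sides by P⁻¹ gives W = LP⁻¹.
det P = -2, so P⁻¹ = [[-17/2, -5/2, -9], [11/2, 3/2, 6], [4, 1, 4]].
W = LP⁻¹ = [[-14, -22, 0], [-9, -21, 10]] · [[-17/2, -5/2, -9], [11/2, 3/2, 6], [4, 1, 4]] = [[-2, 2, -6], [1, 1, -5]].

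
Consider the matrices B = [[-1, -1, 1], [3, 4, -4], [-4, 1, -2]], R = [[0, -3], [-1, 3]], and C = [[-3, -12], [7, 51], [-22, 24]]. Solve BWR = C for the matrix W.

Left-multiply by B⁻¹ and right-multiply by R⁻¹: W = B⁻¹CR⁻¹.
B has determinant 1; B⁻¹ = [[-4, -1, 0], [22, 6, -1], [19, 5, -1]].
R has determinant -3; R⁻¹ = [[-1, -1], [-1/3, 0]].
B⁻¹C = [[5, -3], [-2, 18], [0, 3]].
W = (B⁻¹C)R⁻¹ = [[-4, -5], [-4, 2], [-1, 0]].

W = [[-4, -5], [-4, 2], [-1, 0]]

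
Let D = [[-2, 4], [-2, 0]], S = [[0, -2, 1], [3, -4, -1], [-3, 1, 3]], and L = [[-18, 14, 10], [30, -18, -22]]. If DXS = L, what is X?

Isolating X: multiply by D⁻¹ from the left and S⁻¹ from the right, so X = D⁻¹LS⁻¹.
det D = 8, so D⁻¹ = [[0, -1/2], [1/4, -1/4]].
det S = 3; the adjugate gives S⁻¹ = [[-11/3, 7/3, 2], [-2, 1, 1], [-3, 2, 2]].
D⁻¹L = [[-15, 9, 11], [-12, 8, 8]].
X = (D⁻¹L)S⁻¹ = [[4, -4, 1], [4, -4, 0]].

X = [[4, -4, 1], [4, -4, 0]]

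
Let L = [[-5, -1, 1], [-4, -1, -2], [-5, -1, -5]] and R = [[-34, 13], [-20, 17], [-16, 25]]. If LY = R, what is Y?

Y = [[5, -2], [6, -5], [-3, -2]]

Since L multiplies Y on the left, Y = L⁻¹R.
det L = -6, so L⁻¹ = [[-1/2, 1, -1/2], [5/3, -5, 7/3], [1/6, 0, -1/6]].
Y = L⁻¹R = [[-1/2, 1, -1/2], [5/3, -5, 7/3], [1/6, 0, -1/6]] · [[-34, 13], [-20, 17], [-16, 25]] = [[5, -2], [6, -5], [-3, -2]].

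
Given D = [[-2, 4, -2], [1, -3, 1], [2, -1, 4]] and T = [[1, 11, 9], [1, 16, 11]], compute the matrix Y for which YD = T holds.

Right-multiplying both sides by D⁻¹ gives Y = TD⁻¹.
D has determinant 4; D⁻¹ = [[-11/4, -7/2, -1/2], [-1/2, -1, 0], [5/4, 3/2, 1/2]].
Y = TD⁻¹ = [[1, 11, 9], [1, 16, 11]] · [[-11/4, -7/2, -1/2], [-1/2, -1, 0], [5/4, 3/2, 1/2]] = [[3, -1, 4], [3, -3, 5]].

Y = [[3, -1, 4], [3, -3, 5]]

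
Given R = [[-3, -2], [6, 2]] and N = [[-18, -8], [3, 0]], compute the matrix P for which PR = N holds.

Right-multiplying both sides by R⁻¹ gives P = NR⁻¹.
det R = 6; the adjugate gives R⁻¹ = [[1/3, 1/3], [-1, -1/2]].
P = NR⁻¹ = [[-18, -8], [3, 0]] · [[1/3, 1/3], [-1, -1/2]] = [[2, -2], [1, 1]].

P = [[2, -2], [1, 1]]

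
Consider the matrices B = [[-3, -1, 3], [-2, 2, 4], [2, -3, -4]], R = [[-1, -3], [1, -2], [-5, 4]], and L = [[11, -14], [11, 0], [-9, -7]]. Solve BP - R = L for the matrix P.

BP = L + R = [[10, -17], [12, -2], [-14, -3]].
B is on the left of P, so left-multiply by B⁻¹: P = B⁻¹(L + R).
det B = -6; the adjugate gives B⁻¹ = [[-2/3, 13/6, 5/3], [0, -1, -1], [-1/3, 11/6, 4/3]].
P = B⁻¹(L + R) = [[-4, 2], [2, 5], [0, -2]].

P = [[-4, 2], [2, 5], [0, -2]]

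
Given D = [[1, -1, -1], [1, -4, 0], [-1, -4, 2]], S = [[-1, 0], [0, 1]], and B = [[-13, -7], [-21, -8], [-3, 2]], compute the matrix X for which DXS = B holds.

Isolating X: multiply by D⁻¹ from the left and S⁻¹ from the right, so X = D⁻¹BS⁻¹.
det D = 2; the adjugate gives D⁻¹ = [[-4, 3, -2], [-1, 1/2, -1/2], [-4, 5/2, -3/2]].
det S = -1; the adjugate gives S⁻¹ = [[-1, 0], [0, 1]].
D⁻¹B = [[-5, 0], [4, 2], [4, 5]].
X = (D⁻¹B)S⁻¹ = [[5, 0], [-4, 2], [-4, 5]].

X = [[5, 0], [-4, 2], [-4, 5]]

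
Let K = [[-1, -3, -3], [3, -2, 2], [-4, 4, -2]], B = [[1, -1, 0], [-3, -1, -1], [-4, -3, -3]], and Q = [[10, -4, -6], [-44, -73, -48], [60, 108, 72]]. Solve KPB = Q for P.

Isolating P: multiply by K⁻¹ from the left and B⁻¹ from the right, so P = K⁻¹QB⁻¹.
K has determinant -2; K⁻¹ = [[2, 9, 6], [1, 5, 7/2], [-2, -8, -11/2]].
det B = 5, so B⁻¹ = [[0, -3/5, 1/5], [-1, -3/5, 1/5], [1, 7/5, -4/5]].
K⁻¹Q = [[-16, -17, -12], [0, 9, 6], [2, -2, 0]].
P = (K⁻¹Q)B⁻¹ = [[5, 3, 3], [-3, 3, -3], [2, 0, 0]].

P = [[5, 3, 3], [-3, 3, -3], [2, 0, 0]]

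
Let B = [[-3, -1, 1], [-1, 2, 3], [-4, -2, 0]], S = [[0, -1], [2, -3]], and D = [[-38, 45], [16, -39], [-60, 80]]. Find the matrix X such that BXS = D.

X = [[-2, 5], [-1, 5], [5, 1]]

Isolating X: multiply by B⁻¹ from the left and S⁻¹ from the right, so X = B⁻¹DS⁻¹.
det B = 4, so B⁻¹ = [[3/2, -1/2, -5/4], [-3, 1, 2], [5/2, -1/2, -7/4]].
det S = 2; the adjugate gives S⁻¹ = [[-3/2, 1/2], [-1, 0]].
B⁻¹D = [[10, -13], [10, -14], [2, -8]].
X = (B⁻¹D)S⁻¹ = [[-2, 5], [-1, 5], [5, 1]].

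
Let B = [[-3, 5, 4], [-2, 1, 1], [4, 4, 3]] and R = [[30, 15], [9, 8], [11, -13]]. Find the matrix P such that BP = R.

P = [[-2, -4], [4, 3], [1, -3]]

Left-multiplying both sides by B⁻¹ gives P = B⁻¹R.
det B = 5; the adjugate gives B⁻¹ = [[-1/5, 1/5, 1/5], [2, -5, -1], [-12/5, 32/5, 7/5]].
P = B⁻¹R = [[-1/5, 1/5, 1/5], [2, -5, -1], [-12/5, 32/5, 7/5]] · [[30, 15], [9, 8], [11, -13]] = [[-2, -4], [4, 3], [1, -3]].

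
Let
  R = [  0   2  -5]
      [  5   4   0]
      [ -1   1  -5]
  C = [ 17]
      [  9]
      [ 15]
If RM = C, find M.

Since R multiplies M on the left, M = R⁻¹C.
R has determinant 5; R⁻¹ = [[-4, 1, 4], [5, -1, -5], [9/5, -2/5, -2]].
M = R⁻¹C = [[-4, 1, 4], [5, -1, -5], [9/5, -2/5, -2]] · [[17], [9], [15]] = [[1], [1], [-3]].

M = [[1], [1], [-3]]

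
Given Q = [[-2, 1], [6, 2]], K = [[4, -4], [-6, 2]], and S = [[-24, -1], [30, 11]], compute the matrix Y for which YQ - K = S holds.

YQ = S + K = [[-20, -5], [24, 13]].
Q is on the right of Y, so right-multiply by Q⁻¹: Y = (S + K)Q⁻¹.
det Q = -10; the adjugate gives Q⁻¹ = [[-1/5, 1/10], [3/5, 1/5]].
Y = (S + K)Q⁻¹ = [[1, -3], [3, 5]].

Y = [[1, -3], [3, 5]]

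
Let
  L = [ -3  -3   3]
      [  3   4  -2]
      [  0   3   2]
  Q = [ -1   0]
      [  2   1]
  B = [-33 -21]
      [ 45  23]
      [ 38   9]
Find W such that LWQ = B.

Left-multiply by L⁻¹ and right-multiply by Q⁻¹: W = L⁻¹BQ⁻¹.
L has determinant 3; L⁻¹ = [[14/3, 5, -2], [-2, -2, 1], [3, 3, -1]].
det Q = -1; the adjugate gives Q⁻¹ = [[-1, 0], [2, 1]].
L⁻¹B = [[-5, -1], [14, 5], [-2, -3]].
W = (L⁻¹B)Q⁻¹ = [[3, -1], [-4, 5], [-4, -3]].

W = [[3, -1], [-4, 5], [-4, -3]]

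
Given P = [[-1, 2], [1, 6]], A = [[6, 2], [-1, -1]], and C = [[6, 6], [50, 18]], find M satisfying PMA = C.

Left-multiply by P⁻¹ and right-multiply by A⁻¹: M = P⁻¹CA⁻¹.
det P = -8, so P⁻¹ = [[-3/4, 1/4], [1/8, 1/8]].
A has determinant -4; A⁻¹ = [[1/4, 1/2], [-1/4, -3/2]].
P⁻¹C = [[8, 0], [7, 3]].
M = (P⁻¹C)A⁻¹ = [[2, 4], [1, -1]].

M = [[2, 4], [1, -1]]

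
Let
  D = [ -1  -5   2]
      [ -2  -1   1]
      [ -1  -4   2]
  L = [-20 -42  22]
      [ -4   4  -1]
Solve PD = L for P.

Since D sits to the right of P, P = LD⁻¹.
det D = -3, so D⁻¹ = [[-2/3, -2/3, 1], [-1, 0, 1], [-7/3, -1/3, 3]].
P = LD⁻¹ = [[-20, -42, 22], [-4, 4, -1]] · [[-2/3, -2/3, 1], [-1, 0, 1], [-7/3, -1/3, 3]] = [[4, 6, 4], [1, 3, -3]].

P = [[4, 6, 4], [1, 3, -3]]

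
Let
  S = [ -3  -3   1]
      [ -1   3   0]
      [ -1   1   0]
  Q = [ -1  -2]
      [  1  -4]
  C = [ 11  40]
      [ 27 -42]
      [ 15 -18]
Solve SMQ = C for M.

M = [[5, -4], [-2, 4], [-5, -3]]

M = S⁻¹CQ⁻¹ (apply S⁻¹ on the left and Q⁻¹ on the right).
det S = 2; the adjugate gives S⁻¹ = [[0, 1/2, -3/2], [0, 1/2, -1/2], [1, 3, -6]].
det Q = 6; the adjugate gives Q⁻¹ = [[-2/3, 1/3], [-1/6, -1/6]].
S⁻¹C = [[-9, 6], [6, -12], [2, 22]].
M = (S⁻¹C)Q⁻¹ = [[5, -4], [-2, 4], [-5, -3]].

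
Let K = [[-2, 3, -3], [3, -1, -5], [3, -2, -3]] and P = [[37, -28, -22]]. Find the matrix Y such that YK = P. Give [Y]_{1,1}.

K is on the right of Y, so right-multiply by K⁻¹: Y = PK⁻¹.
det K = 5, so K⁻¹ = [[-7/5, 3, -18/5], [-6/5, 3, -19/5], [-3/5, 1, -7/5]].
Y = PK⁻¹ = [[37, -28, -22]] · [[-7/5, 3, -18/5], [-6/5, 3, -19/5], [-3/5, 1, -7/5]] = [[-5, 5, 4]].

-5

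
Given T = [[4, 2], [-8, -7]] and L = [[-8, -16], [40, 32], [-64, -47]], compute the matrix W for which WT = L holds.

Right-multiplying both sides by T⁻¹ gives W = LT⁻¹.
det T = -12; the adjugate gives T⁻¹ = [[7/12, 1/6], [-2/3, -1/3]].
W = LT⁻¹ = [[-8, -16], [40, 32], [-64, -47]] · [[7/12, 1/6], [-2/3, -1/3]] = [[6, 4], [2, -4], [-6, 5]].

W = [[6, 4], [2, -4], [-6, 5]]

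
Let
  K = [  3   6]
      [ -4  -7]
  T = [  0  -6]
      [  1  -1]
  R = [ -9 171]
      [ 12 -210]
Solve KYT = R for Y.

Y = [[-3, -3], [-3, 0]]

Isolating Y: multiply by K⁻¹ from the left and T⁻¹ from the right, so Y = K⁻¹RT⁻¹.
det K = 3, so K⁻¹ = [[-7/3, -2], [4/3, 1]].
det T = 6; the adjugate gives T⁻¹ = [[-1/6, 1], [-1/6, 0]].
K⁻¹R = [[-3, 21], [0, 18]].
Y = (K⁻¹R)T⁻¹ = [[-3, -3], [-3, 0]].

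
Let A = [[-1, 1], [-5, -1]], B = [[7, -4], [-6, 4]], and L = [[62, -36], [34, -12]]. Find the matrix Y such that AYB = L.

Y = A⁻¹LB⁻¹ (apply A⁻¹ on the left and B⁻¹ on the right).
det A = 6, so A⁻¹ = [[-1/6, -1/6], [5/6, -1/6]].
det B = 4; the adjugate gives B⁻¹ = [[1, 1], [3/2, 7/4]].
A⁻¹L = [[-16, 8], [46, -28]].
Y = (A⁻¹L)B⁻¹ = [[-4, -2], [4, -3]].

Y = [[-4, -2], [4, -3]]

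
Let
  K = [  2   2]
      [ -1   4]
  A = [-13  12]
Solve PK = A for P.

Since K sits to the right of P, P = AK⁻¹.
det K = 10; the adjugate gives K⁻¹ = [[2/5, -1/5], [1/10, 1/5]].
P = AK⁻¹ = [[-13, 12]] · [[2/5, -1/5], [1/10, 1/5]] = [[-4, 5]].

P = [[-4, 5]]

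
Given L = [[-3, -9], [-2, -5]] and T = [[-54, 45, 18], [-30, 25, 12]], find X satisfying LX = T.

X = [[0, 0, -6], [6, -5, 0]]

Left-multiplying both sides by L⁻¹ gives X = L⁻¹T.
L has determinant -3; L⁻¹ = [[5/3, -3], [-2/3, 1]].
X = L⁻¹T = [[5/3, -3], [-2/3, 1]] · [[-54, 45, 18], [-30, 25, 12]] = [[0, 0, -6], [6, -5, 0]].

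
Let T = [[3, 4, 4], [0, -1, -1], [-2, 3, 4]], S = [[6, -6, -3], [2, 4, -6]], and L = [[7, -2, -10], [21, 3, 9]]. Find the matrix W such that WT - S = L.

W = [[1, -3, -5], [5, 1, -4]]

WT = L + S = [[13, -8, -13], [23, 7, 3]].
T is on the right of W, so right-multiply by T⁻¹: W = (L + S)T⁻¹.
T has determinant -3; T⁻¹ = [[1/3, 4/3, 0], [-2/3, -20/3, -1], [2/3, 17/3, 1]].
W = (L + S)T⁻¹ = [[1, -3, -5], [5, 1, -4]].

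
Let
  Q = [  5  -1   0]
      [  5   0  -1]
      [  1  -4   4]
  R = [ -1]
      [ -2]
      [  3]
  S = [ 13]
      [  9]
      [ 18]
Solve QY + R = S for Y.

Y = [[3], [1], [4]]

QY = S − R = [[14], [11], [15]].
Left-multiplying both sides by Q⁻¹ gives Y = Q⁻¹(S − R).
Q has determinant 1; Q⁻¹ = [[-4, 4, 1], [-21, 20, 5], [-20, 19, 5]].
Y = Q⁻¹(S − R) = [[3], [1], [4]].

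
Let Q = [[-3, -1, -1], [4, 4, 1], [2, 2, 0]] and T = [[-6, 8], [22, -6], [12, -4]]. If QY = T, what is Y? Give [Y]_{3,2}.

Left-multiplying both sides by Q⁻¹ gives Y = Q⁻¹T.
det Q = 4; the adjugate gives Q⁻¹ = [[-1/2, -1/2, 3/4], [1/2, 1/2, -1/4], [0, 1, -2]].
Y = Q⁻¹T = [[-1/2, -1/2, 3/4], [1/2, 1/2, -1/4], [0, 1, -2]] · [[-6, 8], [22, -6], [12, -4]] = [[1, -4], [5, 2], [-2, 2]].

2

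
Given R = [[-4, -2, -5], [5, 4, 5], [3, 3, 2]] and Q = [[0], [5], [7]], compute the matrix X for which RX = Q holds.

Left-multiplying both sides by R⁻¹ gives X = R⁻¹Q.
det R = 3, so R⁻¹ = [[-7/3, -11/3, 10/3], [5/3, 7/3, -5/3], [1, 2, -2]].
X = R⁻¹Q = [[-7/3, -11/3, 10/3], [5/3, 7/3, -5/3], [1, 2, -2]] · [[0], [5], [7]] = [[5], [0], [-4]].

X = [[5], [0], [-4]]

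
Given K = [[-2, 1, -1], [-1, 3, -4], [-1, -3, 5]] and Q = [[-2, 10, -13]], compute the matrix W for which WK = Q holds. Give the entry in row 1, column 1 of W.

Since K sits to the right of W, W = QK⁻¹.
det K = -3; the adjugate gives K⁻¹ = [[-1, 2/3, 1/3], [-3, 11/3, 7/3], [-2, 7/3, 5/3]].
W = QK⁻¹ = [[-2, 10, -13]] · [[-1, 2/3, 1/3], [-3, 11/3, 7/3], [-2, 7/3, 5/3]] = [[-2, 5, 1]].

-2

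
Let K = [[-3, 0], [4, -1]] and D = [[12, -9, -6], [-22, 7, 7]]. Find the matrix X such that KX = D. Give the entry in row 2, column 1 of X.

Since K multiplies X on the left, X = K⁻¹D.
det K = 3; the adjugate gives K⁻¹ = [[-1/3, 0], [-4/3, -1]].
X = K⁻¹D = [[-1/3, 0], [-4/3, -1]] · [[12, -9, -6], [-22, 7, 7]] = [[-4, 3, 2], [6, 5, 1]].

6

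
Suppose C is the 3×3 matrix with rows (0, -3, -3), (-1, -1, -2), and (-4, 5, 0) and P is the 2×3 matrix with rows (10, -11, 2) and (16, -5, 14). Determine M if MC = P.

C is on the right of M, so right-multiply by C⁻¹: M = PC⁻¹.
det C = 3; the adjugate gives C⁻¹ = [[10/3, -5, 1], [8/3, -4, 1], [-3, 4, -1]].
M = PC⁻¹ = [[10, -11, 2], [16, -5, 14]] · [[10/3, -5, 1], [8/3, -4, 1], [-3, 4, -1]] = [[-2, 2, -3], [-2, -4, -3]].

M = [[-2, 2, -3], [-2, -4, -3]]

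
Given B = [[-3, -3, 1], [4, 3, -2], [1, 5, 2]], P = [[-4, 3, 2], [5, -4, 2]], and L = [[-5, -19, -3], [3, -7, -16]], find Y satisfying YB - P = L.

Y = [[1, -1, -2], [0, 3, -4]]

YB = L + P = [[-9, -16, -1], [8, -11, -14]].
B is on the right of Y, so right-multiply by B⁻¹: Y = (L + P)B⁻¹.
det B = -1, so B⁻¹ = [[-16, -11, -3], [10, 7, 2], [-17, -12, -3]].
Y = (L + P)B⁻¹ = [[1, -1, -2], [0, 3, -4]].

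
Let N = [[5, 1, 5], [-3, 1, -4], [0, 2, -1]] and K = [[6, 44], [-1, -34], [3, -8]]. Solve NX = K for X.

Left-multiplying both sides by N⁻¹ gives X = N⁻¹K.
det N = 2; the adjugate gives N⁻¹ = [[7/2, 11/2, -9/2], [-3/2, -5/2, 5/2], [-3, -5, 4]].
X = N⁻¹K = [[7/2, 11/2, -9/2], [-3/2, -5/2, 5/2], [-3, -5, 4]] · [[6, 44], [-1, -34], [3, -8]] = [[2, 3], [1, -1], [-1, 6]].

X = [[2, 3], [1, -1], [-1, 6]]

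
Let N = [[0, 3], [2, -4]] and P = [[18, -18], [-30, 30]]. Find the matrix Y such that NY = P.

Y = [[-3, 3], [6, -6]]

Left-multiplying both sides by N⁻¹ gives Y = N⁻¹P.
det N = -6, so N⁻¹ = [[2/3, 1/2], [1/3, 0]].
Y = N⁻¹P = [[2/3, 1/2], [1/3, 0]] · [[18, -18], [-30, 30]] = [[-3, 3], [6, -6]].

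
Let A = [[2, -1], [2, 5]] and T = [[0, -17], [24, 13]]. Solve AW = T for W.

W = [[2, -6], [4, 5]]

Left-multiplying both sides by A⁻¹ gives W = A⁻¹T.
det A = 12; the adjugate gives A⁻¹ = [[5/12, 1/12], [-1/6, 1/6]].
W = A⁻¹T = [[5/12, 1/12], [-1/6, 1/6]] · [[0, -17], [24, 13]] = [[2, -6], [4, 5]].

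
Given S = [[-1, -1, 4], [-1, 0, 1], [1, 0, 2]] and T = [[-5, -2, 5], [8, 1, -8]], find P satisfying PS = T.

P = [[2, 1, -2], [-1, -6, 1]]

Since S sits to the right of P, P = TS⁻¹.
det S = -3; the adjugate gives S⁻¹ = [[0, -2/3, 1/3], [-1, 2, 1], [0, 1/3, 1/3]].
P = TS⁻¹ = [[-5, -2, 5], [8, 1, -8]] · [[0, -2/3, 1/3], [-1, 2, 1], [0, 1/3, 1/3]] = [[2, 1, -2], [-1, -6, 1]].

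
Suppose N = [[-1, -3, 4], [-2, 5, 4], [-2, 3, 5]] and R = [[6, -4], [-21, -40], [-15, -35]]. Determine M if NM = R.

Since N multiplies M on the left, M = N⁻¹R.
det N = -3; the adjugate gives N⁻¹ = [[-13/3, -9, 32/3], [-2/3, -1, 4/3], [-4/3, -3, 11/3]].
M = N⁻¹R = [[-13/3, -9, 32/3], [-2/3, -1, 4/3], [-4/3, -3, 11/3]] · [[6, -4], [-21, -40], [-15, -35]] = [[3, 4], [-3, -4], [0, -3]].

M = [[3, 4], [-3, -4], [0, -3]]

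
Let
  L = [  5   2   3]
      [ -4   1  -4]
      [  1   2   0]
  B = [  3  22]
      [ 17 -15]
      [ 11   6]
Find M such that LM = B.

M = [[1, 4], [5, 1], [-4, 0]]

Left-multiplying both sides by L⁻¹ gives M = L⁻¹B.
L has determinant 5; L⁻¹ = [[8/5, 6/5, -11/5], [-4/5, -3/5, 8/5], [-9/5, -8/5, 13/5]].
M = L⁻¹B = [[8/5, 6/5, -11/5], [-4/5, -3/5, 8/5], [-9/5, -8/5, 13/5]] · [[3, 22], [17, -15], [11, 6]] = [[1, 4], [5, 1], [-4, 0]].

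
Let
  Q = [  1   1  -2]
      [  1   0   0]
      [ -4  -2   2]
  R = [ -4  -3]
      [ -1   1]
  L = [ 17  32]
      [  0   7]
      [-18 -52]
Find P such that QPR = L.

P = [[-1, 4], [0, -1], [3, -4]]

Isolating P: multiply by Q⁻¹ from the left and R⁻¹ from the right, so P = Q⁻¹LR⁻¹.
det Q = 2, so Q⁻¹ = [[0, 1, 0], [-1, -3, -1], [-1, -1, -1/2]].
R has determinant -7; R⁻¹ = [[-1/7, -3/7], [-1/7, 4/7]].
Q⁻¹L = [[0, 7], [1, -1], [-8, -13]].
P = (Q⁻¹L)R⁻¹ = [[-1, 4], [0, -1], [3, -4]].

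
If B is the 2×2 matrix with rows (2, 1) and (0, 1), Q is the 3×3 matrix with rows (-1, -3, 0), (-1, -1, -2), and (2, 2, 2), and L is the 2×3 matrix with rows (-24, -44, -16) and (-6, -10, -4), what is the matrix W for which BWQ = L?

Left-multiply by B⁻¹ and right-multiply by Q⁻¹: W = B⁻¹LQ⁻¹.
B has determinant 2; B⁻¹ = [[1/2, -1/2], [0, 1]].
det Q = 4, so Q⁻¹ = [[1/2, 3/2, 3/2], [-1/2, -1/2, -1/2], [0, -1, -1/2]].
B⁻¹L = [[-9, -17, -6], [-6, -10, -4]].
W = (B⁻¹L)Q⁻¹ = [[4, 1, -2], [2, 0, -2]].

W = [[4, 1, -2], [2, 0, -2]]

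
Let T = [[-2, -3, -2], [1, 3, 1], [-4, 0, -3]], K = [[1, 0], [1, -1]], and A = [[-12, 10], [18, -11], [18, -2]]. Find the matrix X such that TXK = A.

Isolating X: multiply by T⁻¹ from the left and K⁻¹ from the right, so X = T⁻¹AK⁻¹.
det T = -3, so T⁻¹ = [[3, 3, -1], [1/3, 2/3, 0], [-4, -4, 1]].
det K = -1; the adjugate gives K⁻¹ = [[1, 0], [1, -1]].
T⁻¹A = [[0, -1], [8, -4], [-6, 2]].
X = (T⁻¹A)K⁻¹ = [[-1, 1], [4, 4], [-4, -2]].

X = [[-1, 1], [4, 4], [-4, -2]]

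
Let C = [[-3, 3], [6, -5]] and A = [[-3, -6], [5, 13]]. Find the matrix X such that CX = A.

X = [[0, 3], [-1, 1]]

Left-multiplying both sides by C⁻¹ gives X = C⁻¹A.
det C = -3; the adjugate gives C⁻¹ = [[5/3, 1], [2, 1]].
X = C⁻¹A = [[5/3, 1], [2, 1]] · [[-3, -6], [5, 13]] = [[0, 3], [-1, 1]].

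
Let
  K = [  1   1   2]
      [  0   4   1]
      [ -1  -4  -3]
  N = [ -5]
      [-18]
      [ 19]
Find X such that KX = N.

Since K multiplies X on the left, X = K⁻¹N.
K has determinant -1; K⁻¹ = [[8, 5, 7], [1, 1, 1], [-4, -3, -4]].
X = K⁻¹N = [[8, 5, 7], [1, 1, 1], [-4, -3, -4]] · [[-5], [-18], [19]] = [[3], [-4], [-2]].

X = [[3], [-4], [-2]]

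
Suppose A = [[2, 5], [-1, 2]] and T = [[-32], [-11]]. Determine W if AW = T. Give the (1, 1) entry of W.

A is on the left of W, so left-multiply by A⁻¹: W = A⁻¹T.
det A = 9; the adjugate gives A⁻¹ = [[2/9, -5/9], [1/9, 2/9]].
W = A⁻¹T = [[2/9, -5/9], [1/9, 2/9]] · [[-32], [-11]] = [[-1], [-6]].

-1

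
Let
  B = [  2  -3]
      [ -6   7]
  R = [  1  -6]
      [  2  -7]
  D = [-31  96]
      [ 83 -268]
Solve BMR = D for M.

Isolating M: multiply by B⁻¹ from the left and R⁻¹ from the right, so M = B⁻¹DR⁻¹.
det B = -4; the adjugate gives B⁻¹ = [[-7/4, -3/4], [-3/2, -1/2]].
R has determinant 5; R⁻¹ = [[-7/5, 6/5], [-2/5, 1/5]].
B⁻¹D = [[-8, 33], [5, -10]].
M = (B⁻¹D)R⁻¹ = [[-2, -3], [-3, 4]].

M = [[-2, -3], [-3, 4]]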